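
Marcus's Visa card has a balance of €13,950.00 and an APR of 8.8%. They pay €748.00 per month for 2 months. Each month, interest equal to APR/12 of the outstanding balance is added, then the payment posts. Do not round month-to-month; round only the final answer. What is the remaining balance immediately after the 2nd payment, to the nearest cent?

Monthly rate r = 8.8%/12 = 0.733333% = 0.00733333.
Each month: B ← B·(1+r) − €748.00.
Month 1: interest €102.30; balance after payment €13,304.30.
Month 2: interest €97.56; balance after payment €12,653.86.

€12,653.86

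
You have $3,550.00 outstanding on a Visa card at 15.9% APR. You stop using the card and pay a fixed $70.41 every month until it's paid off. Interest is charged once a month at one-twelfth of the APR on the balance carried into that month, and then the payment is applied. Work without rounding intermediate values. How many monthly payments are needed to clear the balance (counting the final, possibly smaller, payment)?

Monthly rate r = 15.9%/12 = 1.325% = 0.01325.
Recurrence: B ← B·(1+r) − $70.41.
Month 1: interest $47.04; balance after payment $3,526.63.
Month 2: interest $46.73; balance after payment $3,502.95.
Closed form: n = −ln(1 − rB₀/P)/ln(1+r) = −ln(0.33195)/ln(1.01325) ≈ 83.778, so the balance reaches zero during payment 84.

84 months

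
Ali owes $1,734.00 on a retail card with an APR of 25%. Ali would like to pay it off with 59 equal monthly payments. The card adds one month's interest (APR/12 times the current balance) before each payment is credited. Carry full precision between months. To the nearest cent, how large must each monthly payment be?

$51.33

Monthly rate r = 25%/12 = 2.08333% = 0.0208333.
Level-payment amortization: P = B₀·r / (1 − (1+r)^(−n)) = 1734.00·0.0208333 / (1 − 1.02083^(−59)).
Denominator 1 − (1+r)^(−59) = 0.703745959.
P = 36.125 / 0.703745959 ≈ 51.33.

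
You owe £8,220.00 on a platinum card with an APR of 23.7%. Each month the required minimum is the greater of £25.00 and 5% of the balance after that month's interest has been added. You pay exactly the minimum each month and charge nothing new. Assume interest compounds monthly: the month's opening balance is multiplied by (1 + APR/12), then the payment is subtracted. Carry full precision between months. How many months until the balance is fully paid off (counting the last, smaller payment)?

114 months

Monthly rate r = 23.7%/12 = 1.975% = 0.01975.
While 5% of the post-interest balance exceeds £25.00, each month B ← (B·(1+r))·(1 − 0.05), i.e. B shrinks by the factor (1+r)·0.95 = 0.96876.
This holds for months 1–89. Entering month 90 the balance is £487.77; 5% of the post-interest balance is now below £25.00, so the flat £25.00 minimum applies from here.
From month 90 a fixed £25.00 at rate r clears £487.77 in 25 more payments. Total: 89 + 25 = 114 months.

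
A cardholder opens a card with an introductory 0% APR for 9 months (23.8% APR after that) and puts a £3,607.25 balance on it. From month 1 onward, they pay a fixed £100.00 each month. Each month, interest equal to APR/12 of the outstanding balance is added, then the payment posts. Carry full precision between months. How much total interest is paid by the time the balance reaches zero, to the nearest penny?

£1,213.10

Promo months 1–9 at r₀ = 0%/12 = 0; months 10+ at r₁ = 23.8%/12 = 0.0198333.
After month 9 (no interest yet): B = £3,607.25 − 9·£100.00 = £2,707.25.
Then at r₁ with £100.00/mo: n₂ = −ln(1 − r₁·B/P)/ln(1+r₁) ≈ 39.20 → 40 more payments.
Total paid = 48·£100.00 + £20.35 = £4,820.35; interest = £4,820.35 − £3,607.25 = £1,213.10.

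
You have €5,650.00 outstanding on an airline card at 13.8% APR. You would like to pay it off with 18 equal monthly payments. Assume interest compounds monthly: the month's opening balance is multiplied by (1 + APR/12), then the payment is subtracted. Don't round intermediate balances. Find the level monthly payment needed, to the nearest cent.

Monthly rate r = 13.8%/12 = 1.15% = 0.0115.
Level-payment amortization: P = B₀·r / (1 − (1+r)^(−n)) = 5650.00·0.0115 / (1 − 1.0115^(−18)).
Denominator 1 − (1+r)^(−18) = 0.186019442.
P = 64.975 / 0.186019442 ≈ 349.29.

€349.29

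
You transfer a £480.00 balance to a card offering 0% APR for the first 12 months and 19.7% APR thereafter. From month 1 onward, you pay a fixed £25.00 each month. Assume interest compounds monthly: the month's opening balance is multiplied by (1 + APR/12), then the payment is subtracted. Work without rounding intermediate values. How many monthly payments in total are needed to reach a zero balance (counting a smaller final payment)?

Promo months 1–12 at r₀ = 0%/12 = 0; months 13+ at r₁ = 19.7%/12 = 0.0164167.
After month 12 (no interest yet): B = £480.00 − 12·£25.00 = £180.00.
Then at r₁ with £25.00/mo: n₂ = −ln(1 − r₁·B/P)/ln(1+r₁) ≈ 7.73 → 8 more payments.

20 months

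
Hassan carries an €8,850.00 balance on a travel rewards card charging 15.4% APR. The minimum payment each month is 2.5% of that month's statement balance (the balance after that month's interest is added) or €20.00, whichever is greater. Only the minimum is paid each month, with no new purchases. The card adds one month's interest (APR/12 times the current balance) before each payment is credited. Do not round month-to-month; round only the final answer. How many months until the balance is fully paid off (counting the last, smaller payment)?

248 months

Monthly rate r = 15.4%/12 = 1.28333% = 0.0128333.
While 2.5% of the post-interest balance exceeds €20.00, each month B ← (B·(1+r))·(1 − 0.025), i.e. B shrinks by the factor (1+r)·0.975 = 0.98751.
This holds for months 1–193. Entering month 194 the balance is €782.83; 2.5% of the post-interest balance is now below €20.00, so the flat €20.00 minimum applies from here.
From month 194 a fixed €20.00 at rate r clears €782.83 in 55 more payments. Total: 193 + 55 = 248 months.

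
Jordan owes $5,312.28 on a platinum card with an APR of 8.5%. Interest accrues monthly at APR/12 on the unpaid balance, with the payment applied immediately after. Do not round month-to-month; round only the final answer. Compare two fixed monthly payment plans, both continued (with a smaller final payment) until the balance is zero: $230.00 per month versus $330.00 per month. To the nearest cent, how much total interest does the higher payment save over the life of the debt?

$161.18

Monthly rate r = 8.5%/12 = 0.708333% = 0.00708333.
At $230.00/mo: n = ⌈−ln(1 − rB₀/P)/ln(1+r)⌉ = 26 payments (last $71.62); total interest = total paid − $5,312.28 = $509.34.
At $330.00/mo: 18 payments (last $50.44); total interest $348.16.
Interest saved = $509.34 − $348.16 = $161.18.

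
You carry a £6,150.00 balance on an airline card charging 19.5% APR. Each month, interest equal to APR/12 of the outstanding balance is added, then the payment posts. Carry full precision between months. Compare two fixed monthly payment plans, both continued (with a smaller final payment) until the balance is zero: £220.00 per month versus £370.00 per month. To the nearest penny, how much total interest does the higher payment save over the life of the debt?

Monthly rate r = 19.5%/12 = 1.625% = 0.01625.
At £220.00/mo: n = ⌈−ln(1 − rB₀/P)/ln(1+r)⌉ = 38 payments (last £125.97); total interest = total paid − £6,150.00 = £2,115.97.
At £370.00/mo: 20 payments (last £197.72); total interest £1,077.72.
Interest saved = £2,115.97 − £1,077.72 = £1,038.25.

£1,038.25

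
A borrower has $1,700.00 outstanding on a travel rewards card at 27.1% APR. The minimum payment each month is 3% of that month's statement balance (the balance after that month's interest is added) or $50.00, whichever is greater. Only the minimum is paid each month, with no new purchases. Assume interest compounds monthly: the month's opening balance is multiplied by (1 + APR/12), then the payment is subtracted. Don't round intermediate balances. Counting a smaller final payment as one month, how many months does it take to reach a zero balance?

65 months

Monthly rate r = 27.1%/12 = 2.25833% = 0.0225833.
While 3% of the post-interest balance exceeds $50.00, each month B ← (B·(1+r))·(1 − 0.03), i.e. B shrinks by the factor (1+r)·0.97 = 0.99191.
This holds for months 1–6. Entering month 7 the balance is $1,619.09; 3% of the post-interest balance is now below $50.00, so the flat $50.00 minimum applies from here.
From month 7 a fixed $50.00 at rate r clears $1,619.09 in 59 more payments. Total: 6 + 59 = 65 months.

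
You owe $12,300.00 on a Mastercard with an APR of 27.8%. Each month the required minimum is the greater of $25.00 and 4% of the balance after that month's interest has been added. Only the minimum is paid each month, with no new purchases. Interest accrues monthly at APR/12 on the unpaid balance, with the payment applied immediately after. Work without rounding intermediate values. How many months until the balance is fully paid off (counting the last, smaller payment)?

205 months

Monthly rate r = 27.8%/12 = 2.31667% = 0.0231667.
While 4% of the post-interest balance exceeds $25.00, each month B ← (B·(1+r))·(1 − 0.04), i.e. B shrinks by the factor (1+r)·0.96 = 0.98224.
This holds for months 1–168. Entering month 169 the balance is $605.99; 4% of the post-interest balance is now below $25.00, so the flat $25.00 minimum applies from here.
From month 169 a fixed $25.00 at rate r clears $605.99 in 37 more payments. Total: 168 + 37 = 205 months.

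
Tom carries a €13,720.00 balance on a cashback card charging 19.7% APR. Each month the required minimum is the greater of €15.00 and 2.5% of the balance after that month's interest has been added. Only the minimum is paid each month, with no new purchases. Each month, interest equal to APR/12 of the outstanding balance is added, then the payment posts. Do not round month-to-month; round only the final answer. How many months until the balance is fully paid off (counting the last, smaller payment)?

413 months

Monthly rate r = 19.7%/12 = 1.64167% = 0.0164167.
While 2.5% of the post-interest balance exceeds €15.00, each month B ← (B·(1+r))·(1 − 0.025), i.e. B shrinks by the factor (1+r)·0.975 = 0.99101.
This holds for months 1–349. Entering month 350 the balance is €586.16; 2.5% of the post-interest balance is now below €15.00, so the flat €15.00 minimum applies from here.
From month 350 a fixed €15.00 at rate r clears €586.16 in 64 more payments. Total: 349 + 64 = 413 months.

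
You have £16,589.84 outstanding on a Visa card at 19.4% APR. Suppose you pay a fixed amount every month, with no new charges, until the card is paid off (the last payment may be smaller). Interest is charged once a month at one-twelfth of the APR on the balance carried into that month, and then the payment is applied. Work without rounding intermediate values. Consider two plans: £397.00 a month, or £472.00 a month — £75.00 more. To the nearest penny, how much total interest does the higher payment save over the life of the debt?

Monthly rate r = 19.4%/12 = 1.61667% = 0.0161667.
At £397.00/mo: n = ⌈−ln(1 − rB₀/P)/ln(1+r)⌉ = 71 payments (last £76.68); total interest = total paid − £16,589.84 = £11,276.84.
At £472.00/mo: 53 payments (last £174.76); total interest £8,128.92.
Interest saved = £11,276.84 − £8,128.92 = £3,147.92.

£3,147.92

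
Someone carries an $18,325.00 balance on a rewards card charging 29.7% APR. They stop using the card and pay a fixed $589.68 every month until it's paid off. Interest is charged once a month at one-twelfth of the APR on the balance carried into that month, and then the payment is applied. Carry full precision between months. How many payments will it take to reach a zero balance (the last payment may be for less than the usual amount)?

Monthly rate r = 29.7%/12 = 2.475% = 0.02475.
Recurrence: B ← B·(1+r) − $589.68.
Month 1: interest $453.54; balance after payment $18,188.86.
Month 2: interest $450.17; balance after payment $18,049.36.
Closed form: n = −ln(1 − rB₀/P)/ln(1+r) = −ln(0.23086)/ln(1.02475) ≈ 59.959, so the balance reaches zero during payment 60.

60 months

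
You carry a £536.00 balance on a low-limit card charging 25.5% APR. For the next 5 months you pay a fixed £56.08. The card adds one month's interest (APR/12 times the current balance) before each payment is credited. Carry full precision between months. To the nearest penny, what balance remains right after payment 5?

Monthly rate r = 25.5%/12 = 2.125% = 0.02125.
Each month: B ← B·(1+r) − £56.08.
Month 1: interest £11.39; balance after payment £491.31.
Month 2: interest £10.44; balance after payment £445.67.
Month 3: interest £9.47; balance after payment £399.06.
Month 4: interest £8.48; balance after payment £351.46.
Month 5: interest £7.47; balance after payment £302.85.

£302.85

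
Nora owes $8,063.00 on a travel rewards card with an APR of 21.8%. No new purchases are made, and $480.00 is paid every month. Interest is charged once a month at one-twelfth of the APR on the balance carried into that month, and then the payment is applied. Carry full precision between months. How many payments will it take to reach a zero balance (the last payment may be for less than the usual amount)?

Monthly rate r = 21.8%/12 = 1.81667% = 0.0181667.
Recurrence: B ← B·(1+r) − $480.00.
Month 1: interest $146.48; balance after payment $7,729.48.
Month 2: interest $140.42; balance after payment $7,389.90.
Closed form: n = −ln(1 − rB₀/P)/ln(1+r) = −ln(0.69484)/ln(1.01817) ≈ 20.222, so the balance reaches zero during payment 21.

21 months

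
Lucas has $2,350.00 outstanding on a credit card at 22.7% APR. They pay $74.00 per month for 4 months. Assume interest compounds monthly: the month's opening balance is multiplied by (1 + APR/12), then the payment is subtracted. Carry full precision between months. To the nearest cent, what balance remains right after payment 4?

Monthly rate r = 22.7%/12 = 1.89167% = 0.0189167.
Each month: B ← B·(1+r) − $74.00.
Month 1: interest $44.45; balance after payment $2,320.45.
Month 2: interest $43.90; balance after payment $2,290.35.
Month 3: interest $43.33; balance after payment $2,259.68.
Month 4: interest $42.75; balance after payment $2,228.42.

$2,228.42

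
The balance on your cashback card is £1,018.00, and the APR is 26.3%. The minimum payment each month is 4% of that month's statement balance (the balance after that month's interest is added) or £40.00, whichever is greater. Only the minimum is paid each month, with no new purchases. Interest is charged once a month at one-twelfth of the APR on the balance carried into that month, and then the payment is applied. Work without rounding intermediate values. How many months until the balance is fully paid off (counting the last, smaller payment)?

Monthly rate r = 26.3%/12 = 2.19167% = 0.0219167.
While 4% of the post-interest balance exceeds £40.00, each month B ← (B·(1+r))·(1 − 0.04), i.e. B shrinks by the factor (1+r)·0.96 = 0.98104.
This holds for months 1–3. Entering month 4 the balance is £961.19; 4% of the post-interest balance is now below £40.00, so the flat £40.00 minimum applies from here.
From month 4 a fixed £40.00 at rate r clears £961.19 in 35 more payments. Total: 3 + 35 = 38 months.

38 months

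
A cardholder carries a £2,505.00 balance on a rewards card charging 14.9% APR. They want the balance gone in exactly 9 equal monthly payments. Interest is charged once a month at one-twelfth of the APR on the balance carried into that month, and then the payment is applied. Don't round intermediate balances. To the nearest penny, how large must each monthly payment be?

Monthly rate r = 14.9%/12 = 1.24167% = 0.0124167.
Level-payment amortization: P = B₀·r / (1 − (1+r)^(−n)) = 2505.00·0.0124167 / (1 − 1.01242^(−9)).
Denominator 1 − (1+r)^(−9) = 0.105116654.
P = 31.1037 / 0.105116654 ≈ 295.90.

£295.90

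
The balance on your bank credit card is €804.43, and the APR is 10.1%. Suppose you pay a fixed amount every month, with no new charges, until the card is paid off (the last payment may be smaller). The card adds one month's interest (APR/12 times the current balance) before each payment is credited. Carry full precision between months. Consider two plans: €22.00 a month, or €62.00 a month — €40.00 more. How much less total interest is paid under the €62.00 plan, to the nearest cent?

Monthly rate r = 10.1%/12 = 0.841667% = 0.00841667.
At €22.00/mo: n = ⌈−ln(1 − rB₀/P)/ln(1+r)⌉ = 44 payments (last €19.47); total interest = total paid − €804.43 = €161.04.
At €62.00/mo: 14 payments (last €49.46); total interest €51.03.
Interest saved = €161.04 − €51.03 = €110.01.

€110.01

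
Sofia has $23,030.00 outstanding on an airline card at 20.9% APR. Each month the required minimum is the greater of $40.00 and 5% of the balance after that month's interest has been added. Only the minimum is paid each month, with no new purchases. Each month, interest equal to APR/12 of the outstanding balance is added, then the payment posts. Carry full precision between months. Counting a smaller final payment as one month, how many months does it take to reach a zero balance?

Monthly rate r = 20.9%/12 = 1.74167% = 0.0174167.
While 5% of the post-interest balance exceeds $40.00, each month B ← (B·(1+r))·(1 − 0.05), i.e. B shrinks by the factor (1+r)·0.95 = 0.96655.
This holds for months 1–100. Entering month 101 the balance is $766.55; 5% of the post-interest balance is now below $40.00, so the flat $40.00 minimum applies from here.
From month 101 a fixed $40.00 at rate r clears $766.55 in 24 more payments. Total: 100 + 24 = 124 months.

124 months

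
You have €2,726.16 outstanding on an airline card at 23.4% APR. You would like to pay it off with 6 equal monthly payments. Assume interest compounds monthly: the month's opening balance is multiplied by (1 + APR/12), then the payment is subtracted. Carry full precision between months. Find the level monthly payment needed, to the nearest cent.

€485.87

Monthly rate r = 23.4%/12 = 1.95% = 0.0195.
Level-payment amortization: P = B₀·r / (1 − (1+r)^(−n)) = 2726.16·0.0195 / (1 − 1.0195^(−6)).
Denominator 1 − (1+r)^(−6) = 0.109412451.
P = 53.1601 / 0.109412451 ≈ 485.87.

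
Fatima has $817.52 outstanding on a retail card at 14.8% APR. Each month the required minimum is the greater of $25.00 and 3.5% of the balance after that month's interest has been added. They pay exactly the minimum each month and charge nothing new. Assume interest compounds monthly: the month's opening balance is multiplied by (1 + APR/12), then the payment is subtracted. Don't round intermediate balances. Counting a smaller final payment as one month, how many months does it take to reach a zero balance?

42 months

Monthly rate r = 14.8%/12 = 1.23333% = 0.0123333.
While 3.5% of the post-interest balance exceeds $25.00, each month B ← (B·(1+r))·(1 − 0.035), i.e. B shrinks by the factor (1+r)·0.965 = 0.9769.
This holds for months 1–7. Entering month 8 the balance is $694.15; 3.5% of the post-interest balance is now below $25.00, so the flat $25.00 minimum applies from here.
From month 8 a fixed $25.00 at rate r clears $694.15 in 35 more payments. Total: 7 + 35 = 42 months.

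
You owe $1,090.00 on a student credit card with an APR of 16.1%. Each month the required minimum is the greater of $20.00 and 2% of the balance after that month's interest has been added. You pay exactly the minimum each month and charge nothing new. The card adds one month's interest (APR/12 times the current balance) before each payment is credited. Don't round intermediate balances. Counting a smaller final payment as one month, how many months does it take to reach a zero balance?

96 months

Monthly rate r = 16.1%/12 = 1.34167% = 0.0134167.
While 2% of the post-interest balance exceeds $20.00, each month B ← (B·(1+r))·(1 − 0.02), i.e. B shrinks by the factor (1+r)·0.98 = 0.99315.
This holds for months 1–15. Entering month 16 the balance is $983.19; 2% of the post-interest balance is now below $20.00, so the flat $20.00 minimum applies from here.
From month 16 a fixed $20.00 at rate r clears $983.19 in 81 more payments. Total: 15 + 81 = 96 months.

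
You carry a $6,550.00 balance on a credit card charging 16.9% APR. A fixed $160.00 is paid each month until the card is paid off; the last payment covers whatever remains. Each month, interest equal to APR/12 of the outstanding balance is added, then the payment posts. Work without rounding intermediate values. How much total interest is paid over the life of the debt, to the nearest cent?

$3,281.18

Monthly rate r = 16.9%/12 = 1.40833% = 0.0140833.
Payoff takes n = ⌈−ln(1 − rB₀/P)/ln(1+r)⌉ = ⌈61.443⌉ = 62 payments; the last is $71.18.
Total paid = 61·$160.00 + $71.18 = $9,831.18.
Total interest = total paid − principal = $9,831.18 − $6,550.00 = $3,281.18.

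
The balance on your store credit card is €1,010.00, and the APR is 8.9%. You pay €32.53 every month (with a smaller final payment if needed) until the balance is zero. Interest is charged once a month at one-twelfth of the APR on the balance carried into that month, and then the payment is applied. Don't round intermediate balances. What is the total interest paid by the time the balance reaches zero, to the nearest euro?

€142

Monthly rate r = 8.9%/12 = 0.741667% = 0.00741667.
Payoff takes n = ⌈−ln(1 − rB₀/P)/ln(1+r)⌉ = ⌈35.419⌉ = 36 payments; the last is €13.66.
Total paid = 35·€32.53 + €13.66 = €1,152.21.
Total interest = total paid − principal = €1,152.21 − €1,010.00 = €142.21.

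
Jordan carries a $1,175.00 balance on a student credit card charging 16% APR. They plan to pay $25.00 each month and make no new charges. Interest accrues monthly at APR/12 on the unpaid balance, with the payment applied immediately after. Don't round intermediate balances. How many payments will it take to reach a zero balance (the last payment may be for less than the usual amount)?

Monthly rate r = 16%/12 = 1.33333% = 0.0133333.
Recurrence: B ← B·(1+r) − $25.00.
Month 1: interest $15.67; balance after payment $1,165.67.
Month 2: interest $15.54; balance after payment $1,156.21.
Closed form: n = −ln(1 − rB₀/P)/ln(1+r) = −ln(0.37333)/ln(1.01333) ≈ 74.388, so the balance reaches zero during payment 75.

75 months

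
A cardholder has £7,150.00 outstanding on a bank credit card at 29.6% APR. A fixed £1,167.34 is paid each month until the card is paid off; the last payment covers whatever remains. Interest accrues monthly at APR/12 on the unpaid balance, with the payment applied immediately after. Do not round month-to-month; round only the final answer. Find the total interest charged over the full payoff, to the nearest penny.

£699.61

Monthly rate r = 29.6%/12 = 2.46667% = 0.0246667.
Payoff takes n = ⌈−ln(1 − rB₀/P)/ln(1+r)⌉ = ⌈6.722⌉ = 7 payments; the last is £845.57.
Total paid = 6·£1,167.34 + £845.57 = £7,849.61.
Total interest = total paid − principal = £7,849.61 − £7,150.00 = £699.61.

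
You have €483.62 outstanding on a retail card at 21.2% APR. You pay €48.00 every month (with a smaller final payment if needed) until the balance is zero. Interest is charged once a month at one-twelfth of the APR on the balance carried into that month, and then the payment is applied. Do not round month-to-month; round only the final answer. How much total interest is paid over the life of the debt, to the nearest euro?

€54

Monthly rate r = 21.2%/12 = 1.76667% = 0.0176667.
Payoff takes n = ⌈−ln(1 − rB₀/P)/ln(1+r)⌉ = ⌈11.193⌉ = 12 payments; the last is €9.32.
Total paid = 11·€48.00 + €9.32 = €537.32.
Total interest = total paid − principal = €537.32 − €483.62 = €53.70.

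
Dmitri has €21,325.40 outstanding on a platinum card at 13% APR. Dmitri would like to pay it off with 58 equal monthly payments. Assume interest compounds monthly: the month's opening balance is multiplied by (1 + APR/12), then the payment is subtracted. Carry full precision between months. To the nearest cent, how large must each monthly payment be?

€497.13

Monthly rate r = 13%/12 = 1.08333% = 0.0108333.
Level-payment amortization: P = B₀·r / (1 − (1+r)^(−n)) = 21325.40·0.0108333 / (1 − 1.01083^(−58)).
Denominator 1 − (1+r)^(−58) = 0.464714079.
P = 231.025 / 0.464714079 ≈ 497.13.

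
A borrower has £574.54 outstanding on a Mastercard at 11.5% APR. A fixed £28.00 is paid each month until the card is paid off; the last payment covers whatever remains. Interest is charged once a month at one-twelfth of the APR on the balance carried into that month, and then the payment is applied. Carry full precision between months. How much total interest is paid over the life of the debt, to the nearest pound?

Monthly rate r = 11.5%/12 = 0.958333% = 0.00958333.
Payoff takes n = ⌈−ln(1 − rB₀/P)/ln(1+r)⌉ = ⌈22.957⌉ = 23 payments; the last is £26.80.
Total paid = 22·£28.00 + £26.80 = £642.80.
Total interest = total paid − principal = £642.80 − £574.54 = £68.26.

£68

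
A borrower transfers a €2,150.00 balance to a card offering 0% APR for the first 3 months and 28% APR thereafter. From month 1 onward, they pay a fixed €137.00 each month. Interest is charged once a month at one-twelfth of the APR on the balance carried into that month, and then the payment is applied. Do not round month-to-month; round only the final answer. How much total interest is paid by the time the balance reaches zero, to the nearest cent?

€347.48

Promo months 1–3 at r₀ = 0%/12 = 0; months 4+ at r₁ = 28%/12 = 0.0233333.
After month 3 (no interest yet): B = €2,150.00 − 3·€137.00 = €1,739.00.
Then at r₁ with €137.00/mo: n₂ = −ln(1 − r₁·B/P)/ln(1+r₁) ≈ 15.23 → 16 more payments.
Total paid = 18·€137.00 + €31.48 = €2,497.48; interest = €2,497.48 − €2,150.00 = €347.48.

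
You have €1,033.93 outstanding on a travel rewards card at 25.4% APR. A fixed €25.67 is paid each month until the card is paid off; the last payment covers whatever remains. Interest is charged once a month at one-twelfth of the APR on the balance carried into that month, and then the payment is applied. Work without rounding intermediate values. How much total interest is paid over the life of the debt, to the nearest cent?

Monthly rate r = 25.4%/12 = 2.11667% = 0.0211667.
Payoff takes n = ⌈−ln(1 − rB₀/P)/ln(1+r)⌉ = ⌈91.390⌉ = 92 payments; the last is €10.08.
Total paid = 91·€25.67 + €10.08 = €2,346.05.
Total interest = total paid − principal = €2,346.05 − €1,033.93 = €1,312.12.

€1,312.12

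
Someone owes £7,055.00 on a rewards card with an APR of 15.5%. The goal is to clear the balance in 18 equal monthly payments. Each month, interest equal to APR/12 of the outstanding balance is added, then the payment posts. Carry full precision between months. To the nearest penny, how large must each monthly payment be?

£441.79

Monthly rate r = 15.5%/12 = 1.29167% = 0.0129167.
Level-payment amortization: P = B₀·r / (1 − (1+r)^(−n)) = 7055.00·0.0129167 / (1 − 1.01292^(−18)).
Denominator 1 − (1+r)^(−18) = 0.206269458.
P = 91.1271 / 0.206269458 ≈ 441.79.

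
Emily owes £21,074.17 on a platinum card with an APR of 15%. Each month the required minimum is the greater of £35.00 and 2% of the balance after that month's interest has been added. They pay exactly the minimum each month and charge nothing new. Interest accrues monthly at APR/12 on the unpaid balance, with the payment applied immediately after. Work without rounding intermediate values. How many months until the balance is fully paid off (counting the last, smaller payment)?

399 months

Monthly rate r = 15%/12 = 1.25% = 0.0125.
While 2% of the post-interest balance exceeds £35.00, each month B ← (B·(1+r))·(1 − 0.02), i.e. B shrinks by the factor (1+r)·0.98 = 0.99225.
This holds for months 1–322. Entering month 323 the balance is £1,720.87; 2% of the post-interest balance is now below £35.00, so the flat £35.00 minimum applies from here.
From month 323 a fixed £35.00 at rate r clears £1,720.87 in 77 more payments. Total: 322 + 77 = 399 months.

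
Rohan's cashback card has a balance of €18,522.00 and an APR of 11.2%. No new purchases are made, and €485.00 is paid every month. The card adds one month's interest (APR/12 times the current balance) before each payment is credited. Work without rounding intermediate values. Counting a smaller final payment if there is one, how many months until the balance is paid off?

48 months

Monthly rate r = 11.2%/12 = 0.933333% = 0.00933333.
Recurrence: B ← B·(1+r) − €485.00.
Month 1: interest €172.87; balance after payment €18,209.87.
Month 2: interest €169.96; balance after payment €17,894.83.
Closed form: n = −ln(1 − rB₀/P)/ln(1+r) = −ln(0.64356)/ln(1.00933) ≈ 47.442, so the balance reaches zero during payment 48.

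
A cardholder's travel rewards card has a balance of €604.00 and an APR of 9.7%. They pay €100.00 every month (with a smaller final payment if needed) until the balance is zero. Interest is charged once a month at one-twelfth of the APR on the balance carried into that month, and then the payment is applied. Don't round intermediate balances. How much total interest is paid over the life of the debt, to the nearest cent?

Monthly rate r = 9.7%/12 = 0.808333% = 0.00808333.
Payoff takes n = ⌈−ln(1 − rB₀/P)/ln(1+r)⌉ = ⌈6.217⌉ = 7 payments; the last is €21.81.
Total paid = 6·€100.00 + €21.81 = €621.81.
Total interest = total paid − principal = €621.81 − €604.00 = €17.81.

€17.81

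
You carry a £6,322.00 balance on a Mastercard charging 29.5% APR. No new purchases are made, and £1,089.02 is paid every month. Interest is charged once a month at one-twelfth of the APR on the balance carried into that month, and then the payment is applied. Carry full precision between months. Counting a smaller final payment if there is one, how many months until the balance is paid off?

Monthly rate r = 29.5%/12 = 2.45833% = 0.0245833.
Recurrence: B ← B·(1+r) − £1,089.02.
Month 1: interest £155.42; balance after payment £5,388.40.
Month 2: interest £132.46; balance after payment £4,431.84.
Closed form: n = −ln(1 − rB₀/P)/ln(1+r) = −ln(0.85729)/ln(1.02458) ≈ 6.340, so the balance reaches zero during payment 7.

7 payments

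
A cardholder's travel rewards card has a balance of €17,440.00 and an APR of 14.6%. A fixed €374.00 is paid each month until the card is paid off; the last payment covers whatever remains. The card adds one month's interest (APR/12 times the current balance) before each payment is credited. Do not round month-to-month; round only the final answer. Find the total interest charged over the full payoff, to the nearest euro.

€8,471

Monthly rate r = 14.6%/12 = 1.21667% = 0.0121667.
Payoff takes n = ⌈−ln(1 − rB₀/P)/ln(1+r)⌉ = ⌈69.279⌉ = 70 payments; the last is €104.93.
Total paid = 69·€374.00 + €104.93 = €25,910.93.
Total interest = total paid − principal = €25,910.93 − €17,440.00 = €8,470.93.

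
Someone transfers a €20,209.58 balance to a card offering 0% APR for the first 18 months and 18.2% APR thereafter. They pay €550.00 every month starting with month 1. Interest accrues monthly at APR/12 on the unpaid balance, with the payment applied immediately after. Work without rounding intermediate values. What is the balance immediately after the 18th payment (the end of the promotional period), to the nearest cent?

€10,309.58

Promo months 1–18 at r₀ = 0%/12 = 0; months 19+ at r₁ = 18.2%/12 = 0.0151667.
After month 18 (no interest yet): B = €20,209.58 − 18·€550.00 = €10,309.58.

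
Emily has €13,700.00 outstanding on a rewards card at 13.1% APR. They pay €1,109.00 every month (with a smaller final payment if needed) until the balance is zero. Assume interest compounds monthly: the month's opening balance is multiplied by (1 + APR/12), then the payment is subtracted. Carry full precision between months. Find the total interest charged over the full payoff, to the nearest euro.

Monthly rate r = 13.1%/12 = 1.09167% = 0.0109167.
Payoff takes n = ⌈−ln(1 − rB₀/P)/ln(1+r)⌉ = ⌈13.342⌉ = 14 payments; the last is €380.79.
Total paid = 13·€1,109.00 + €380.79 = €14,797.79.
Total interest = total paid − principal = €14,797.79 − €13,700.00 = €1,097.79.

€1,098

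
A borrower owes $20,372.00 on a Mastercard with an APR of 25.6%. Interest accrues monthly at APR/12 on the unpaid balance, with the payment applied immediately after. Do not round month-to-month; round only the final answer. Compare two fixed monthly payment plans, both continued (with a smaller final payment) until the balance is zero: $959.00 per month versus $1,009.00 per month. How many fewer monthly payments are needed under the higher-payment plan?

2 fewer payments

Monthly rate r = 25.6%/12 = 2.13333% = 0.0213333.
At $959.00/mo: n = ⌈−ln(1 − rB₀/P)/ln(1+r)⌉ = 29 payments (last $574.43); total interest = total paid − $20,372.00 = $7,054.43.
At $1,009.00/mo: 27 payments (last $698.27); total interest $6,560.27.
Payments saved = 29 − 27 = 2.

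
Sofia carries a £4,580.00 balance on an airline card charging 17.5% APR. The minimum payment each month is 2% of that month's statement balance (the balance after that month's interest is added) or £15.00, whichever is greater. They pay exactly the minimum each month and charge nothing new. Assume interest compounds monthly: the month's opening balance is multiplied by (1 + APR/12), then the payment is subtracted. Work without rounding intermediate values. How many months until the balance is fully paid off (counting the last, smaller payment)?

407 months

Monthly rate r = 17.5%/12 = 1.45833% = 0.0145833.
While 2% of the post-interest balance exceeds £15.00, each month B ← (B·(1+r))·(1 − 0.02), i.e. B shrinks by the factor (1+r)·0.98 = 0.99429.
This holds for months 1–319. Entering month 320 the balance is £737.51; 2% of the post-interest balance is now below £15.00, so the flat £15.00 minimum applies from here.
From month 320 a fixed £15.00 at rate r clears £737.51 in 88 more payments. Total: 319 + 88 = 407 months.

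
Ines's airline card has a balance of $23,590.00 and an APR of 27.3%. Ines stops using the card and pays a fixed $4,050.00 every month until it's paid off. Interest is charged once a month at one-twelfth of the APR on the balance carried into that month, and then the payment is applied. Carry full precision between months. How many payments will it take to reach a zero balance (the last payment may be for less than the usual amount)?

Monthly rate r = 27.3%/12 = 2.275% = 0.02275.
Recurrence: B ← B·(1+r) − $4,050.00.
Month 1: interest $536.67; balance after payment $20,076.67.
Month 2: interest $456.74; balance after payment $16,483.42.
Closed form: n = −ln(1 − rB₀/P)/ln(1+r) = −ln(0.86749)/ln(1.02275) ≈ 6.319, so the balance reaches zero during payment 7.

7 payments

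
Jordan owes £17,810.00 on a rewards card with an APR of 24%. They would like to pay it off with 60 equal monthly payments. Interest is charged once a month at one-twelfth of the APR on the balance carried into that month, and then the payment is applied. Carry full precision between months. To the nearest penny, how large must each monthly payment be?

Monthly rate r = 24%/12 = 2% = 0.02.
Level-payment amortization: P = B₀·r / (1 − (1+r)^(−n)) = 17810.00·0.02 / (1 − 1.02^(−60)).
Denominator 1 − (1+r)^(−60) = 0.695217734.
P = 356.2 / 0.695217734 ≈ 512.36.

£512.36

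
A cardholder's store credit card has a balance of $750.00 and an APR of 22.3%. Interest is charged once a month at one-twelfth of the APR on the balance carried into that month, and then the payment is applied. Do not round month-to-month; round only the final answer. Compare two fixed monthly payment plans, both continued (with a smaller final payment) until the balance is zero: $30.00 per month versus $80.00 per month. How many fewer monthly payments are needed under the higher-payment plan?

23 fewer payments

Monthly rate r = 22.3%/12 = 1.85833% = 0.0185833.
At $30.00/mo: n = ⌈−ln(1 − rB₀/P)/ln(1+r)⌉ = 34 payments (last $27.86); total interest = total paid − $750.00 = $267.86.
At $80.00/mo: 11 payments (last $31.88); total interest $81.88.
Payments saved = 34 − 11 = 23.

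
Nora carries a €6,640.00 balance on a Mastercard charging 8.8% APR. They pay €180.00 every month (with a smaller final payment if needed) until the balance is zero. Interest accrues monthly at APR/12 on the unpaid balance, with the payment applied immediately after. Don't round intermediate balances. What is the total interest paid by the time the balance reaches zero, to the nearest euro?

€1,131

Monthly rate r = 8.8%/12 = 0.733333% = 0.00733333.
Payoff takes n = ⌈−ln(1 − rB₀/P)/ln(1+r)⌉ = ⌈43.170⌉ = 44 payments; the last is €30.61.
Total paid = 43·€180.00 + €30.61 = €7,770.61.
Total interest = total paid − principal = €7,770.61 − €6,640.00 = €1,130.61.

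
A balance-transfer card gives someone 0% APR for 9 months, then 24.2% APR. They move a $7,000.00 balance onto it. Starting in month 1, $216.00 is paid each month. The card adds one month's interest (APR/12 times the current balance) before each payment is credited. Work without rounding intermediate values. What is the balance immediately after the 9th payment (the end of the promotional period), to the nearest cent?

$5,056.00

Promo months 1–9 at r₀ = 0%/12 = 0; months 10+ at r₁ = 24.2%/12 = 0.0201667.
After month 9 (no interest yet): B = $7,000.00 − 9·$216.00 = $5,056.00.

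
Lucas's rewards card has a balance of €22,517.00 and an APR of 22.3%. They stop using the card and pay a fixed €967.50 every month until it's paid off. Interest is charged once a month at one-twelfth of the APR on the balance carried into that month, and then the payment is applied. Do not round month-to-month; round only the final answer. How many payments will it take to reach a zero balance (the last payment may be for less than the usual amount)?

31 payments

Monthly rate r = 22.3%/12 = 1.85833% = 0.0185833.
Recurrence: B ← B·(1+r) − €967.50.
Month 1: interest €418.44; balance after payment €21,967.94.
Month 2: interest €408.24; balance after payment €21,408.68.
Closed form: n = −ln(1 − rB₀/P)/ln(1+r) = −ln(0.5675)/ln(1.01858) ≈ 30.767, so the balance reaches zero during payment 31.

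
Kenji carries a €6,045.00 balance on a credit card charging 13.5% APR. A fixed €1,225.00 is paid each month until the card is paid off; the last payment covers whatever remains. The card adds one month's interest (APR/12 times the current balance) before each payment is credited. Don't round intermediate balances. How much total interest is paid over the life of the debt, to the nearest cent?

€209.84

Monthly rate r = 13.5%/12 = 1.125% = 0.01125.
Payoff takes n = ⌈−ln(1 − rB₀/P)/ln(1+r)⌉ = ⌈5.105⌉ = 6 payments; the last is €129.84.
Total paid = 5·€1,225.00 + €129.84 = €6,254.84.
Total interest = total paid − principal = €6,254.84 − €6,045.00 = €209.84.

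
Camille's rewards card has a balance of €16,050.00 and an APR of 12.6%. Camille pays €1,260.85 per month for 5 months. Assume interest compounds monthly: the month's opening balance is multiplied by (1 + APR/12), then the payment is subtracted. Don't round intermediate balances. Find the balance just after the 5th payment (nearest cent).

€10,472.47

Monthly rate r = 12.6%/12 = 1.05% = 0.0105.
Each month: B ← B·(1+r) − €1,260.85.
Month 1: interest €168.52; balance after payment €14,957.67.
Month 2: interest €157.06; balance after payment €13,853.88.
Month 3: interest €145.47; balance after payment €12,738.50.
Month 4: interest €133.75; balance after payment €11,611.40.
Month 5: interest €121.92; balance after payment €10,472.47.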